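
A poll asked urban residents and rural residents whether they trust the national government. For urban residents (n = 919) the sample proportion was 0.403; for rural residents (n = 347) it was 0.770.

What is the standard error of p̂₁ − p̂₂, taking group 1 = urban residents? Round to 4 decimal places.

0.0278

Each SE is √(p̂(1−p̂)/n): √(0.4030·0.5970/919) = 0.01618 and √(0.7700·0.2300/347) = 0.02259.
SE(p̂₁ − p̂₂) = √(SE₁² + SE₂²) = √(0.0002617924 + 0.0005103081) = 0.02779, since the two samples are independent.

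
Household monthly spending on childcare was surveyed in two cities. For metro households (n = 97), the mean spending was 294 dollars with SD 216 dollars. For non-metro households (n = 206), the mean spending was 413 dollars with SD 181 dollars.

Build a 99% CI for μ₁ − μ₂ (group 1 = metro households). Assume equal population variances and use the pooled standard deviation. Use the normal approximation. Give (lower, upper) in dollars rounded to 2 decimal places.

s_p = √[((n₁−1)s₁² + (n₂−1)s₂²)/(n₁+n₂−2)] = √[(96·216² + 205·181²)/301] = 192.8539.
SE = 192.8539·√(1/97 + 1/206) = 23.7482.
With z* = 2.576, margin = 2.576 × 23.7482 = 61.1754.
x̄₁ − x̄₂ = 294 − 413 = -119.0000; interval -119.0000 ± 61.1754 = (-180.18, -57.82).

(-180.18, -57.82)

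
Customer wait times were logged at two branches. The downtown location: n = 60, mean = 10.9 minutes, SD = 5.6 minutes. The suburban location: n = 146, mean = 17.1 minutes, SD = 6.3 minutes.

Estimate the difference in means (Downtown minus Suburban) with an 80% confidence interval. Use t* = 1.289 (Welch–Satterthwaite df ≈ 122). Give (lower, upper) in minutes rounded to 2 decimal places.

SE₁ = s₁/√n₁ = 5.6/√60 = 0.7230; SE₂ = 6.3/√146 = 0.5214.
Independent samples, unequal variances: SE_diff = √(SE₁² + SE₂²) = √(0.522729 + 0.27185796) = 0.8914.
t* = 1.289, so margin of error = 1.289 × 0.8914 = 1.1490.
Difference in means = 10.9 − 17.1 = -6.2000.
-6.2000 ± 1.1490 → (-7.35, -5.05).

(-7.35, -5.05)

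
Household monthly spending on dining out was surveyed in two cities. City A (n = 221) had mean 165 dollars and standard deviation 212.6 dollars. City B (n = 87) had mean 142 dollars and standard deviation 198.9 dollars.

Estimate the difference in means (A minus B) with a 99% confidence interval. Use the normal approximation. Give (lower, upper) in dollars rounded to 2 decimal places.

Per-group SEs: s₁/√n₁ = 212.6/√221 = 14.3010, s₂/√n₂ = 198.9/√87 = 21.3243.
Unpooled SE of the difference: √(204.518601 + 454.72577049) = 25.6758.
Margin of error = z* · SE = 2.576 × 25.6758 = 66.1409.
x̄₁ − x̄₂ = 165 − 142 = 23.0000.
CI: 23.0000 ± 66.1409 = (-43.14, 89.14).

(-43.14, 89.14)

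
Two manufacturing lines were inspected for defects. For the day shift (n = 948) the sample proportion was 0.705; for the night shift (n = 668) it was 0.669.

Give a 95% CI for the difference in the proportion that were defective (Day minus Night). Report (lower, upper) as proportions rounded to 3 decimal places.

(-0.010, 0.082)

Each SE is √(p̂(1−p̂)/n): √(0.7050·0.2950/948) = 0.01481 and √(0.6690·0.3310/668) = 0.01821.
SE(p̂₁ − p̂₂) = √(SE₁² + SE₂²) = √(0.0002193361 + 0.0003316041) = 0.02347, since the two samples are independent.
At 95% confidence z* = 1.960; margin = 1.960 × 0.02347 = 0.04600.
The difference is 0.7050 − 0.6690 = 0.0360, so the interval is 0.0360 ± 0.04600 = (-0.010, 0.082).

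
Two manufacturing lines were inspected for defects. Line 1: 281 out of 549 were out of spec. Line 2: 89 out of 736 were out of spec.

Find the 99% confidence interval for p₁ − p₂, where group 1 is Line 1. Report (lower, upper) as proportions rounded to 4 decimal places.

First, p̂₁ = 281/549 = 0.5118; p̂₂ = 89/736 = 0.1209.
The two standard errors are √(0.5118×0.4882/549) = 0.02133 and √(0.1209×0.8791/736) = 0.01202.
Because the samples are independent, SE_diff = √(0.02133² + 0.01202²) = 0.02448.
Using z* = 2.576 for 99%, ME = 2.576 × 0.02448 = 0.06306.
p̂₁ − p̂₂ = 0.3909; interval 0.3909 ± 0.06306 gives (0.3278, 0.4540).

(0.3278, 0.4540)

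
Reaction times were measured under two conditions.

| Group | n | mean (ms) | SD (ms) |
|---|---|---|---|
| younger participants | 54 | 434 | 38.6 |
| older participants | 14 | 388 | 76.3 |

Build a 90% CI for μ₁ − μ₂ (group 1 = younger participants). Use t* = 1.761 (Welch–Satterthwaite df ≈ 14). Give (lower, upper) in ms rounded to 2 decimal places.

SE₁ = s₁/√n₁ = 38.6/√54 = 5.2528; SE₂ = 76.3/√14 = 20.3920.
Independent samples, unequal variances: SE_diff = √(SE₁² + SE₂²) = √(27.59190784 + 415.833664) = 21.0577.
t* = 1.761, so margin of error = 1.761 × 21.0577 = 37.0826.
Difference in means = 434 − 388 = 46.0000.
46.0000 ± 37.0826 → (8.92, 83.08).

(8.92, 83.08)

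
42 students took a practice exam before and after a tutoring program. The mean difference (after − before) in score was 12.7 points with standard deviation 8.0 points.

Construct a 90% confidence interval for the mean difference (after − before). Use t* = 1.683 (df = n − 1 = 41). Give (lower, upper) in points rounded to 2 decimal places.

(10.62, 14.78)

Paired design: SE = s_d/√n = 8.0/√42 = 1.2344.
t* = 1.683; margin of error = 1.683 × 1.2344 = 2.0775.
12.7 ± 2.0775 → (10.62, 14.78).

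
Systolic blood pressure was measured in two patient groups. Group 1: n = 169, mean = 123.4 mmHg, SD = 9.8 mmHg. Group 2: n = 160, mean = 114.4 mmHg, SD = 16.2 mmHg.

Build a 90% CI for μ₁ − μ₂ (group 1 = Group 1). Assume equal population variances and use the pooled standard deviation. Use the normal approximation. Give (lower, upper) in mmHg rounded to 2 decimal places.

Pooled variance s_p² = [168·9.8² + 159·16.2²] / (169+160−2) = 176.9501, so s_p = 13.3023.
SE_diff = s_p·√(1/n₁ + 1/n₂) = 13.3023·√(1/169 + 1/160) = 1.4673.
z* = 1.645; margin = 1.645 × 1.4673 = 2.4137.
Difference = 123.4 − 114.4 = 9.0000.
9.0000 ± 2.4137 → (6.59, 11.41).

(6.59, 11.41)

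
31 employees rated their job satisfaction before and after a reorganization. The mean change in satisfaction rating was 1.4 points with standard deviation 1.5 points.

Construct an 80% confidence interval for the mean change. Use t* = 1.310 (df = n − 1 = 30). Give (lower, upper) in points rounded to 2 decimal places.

This is a matched-pairs design, so SE = s_d/√n = 1.5/√31 = 0.2694.
Margin = 1.310 × 0.2694 = 0.3529; the interval is 1.4 ± 0.3529 = (1.05, 1.75).

(1.05, 1.75)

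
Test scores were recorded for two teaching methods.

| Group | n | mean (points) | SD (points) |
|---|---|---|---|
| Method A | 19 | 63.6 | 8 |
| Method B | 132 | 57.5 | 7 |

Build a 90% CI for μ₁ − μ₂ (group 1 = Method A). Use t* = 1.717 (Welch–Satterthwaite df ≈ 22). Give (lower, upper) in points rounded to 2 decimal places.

(2.78, 9.42)

Standard errors of each mean: 8/√19 = 1.8353 and 7/√132 = 0.6093.
SE(x̄₁ − x̄₂) = √(1.8353² + 0.6093²) = 1.9338 for independent samples with unequal variances.
With t* = 1.717, the margin is 1.717 × 1.9338 = 3.3203.
x̄₁ − x̄₂ = 63.6 − 57.5 = 6.1000; the interval is 6.1000 ± 3.3203 = (2.78, 9.42).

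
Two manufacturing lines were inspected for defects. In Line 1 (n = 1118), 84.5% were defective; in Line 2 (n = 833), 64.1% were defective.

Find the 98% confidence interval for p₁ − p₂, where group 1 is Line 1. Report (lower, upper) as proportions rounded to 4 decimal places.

(0.1579, 0.2501)

The two standard errors are √(0.8450×0.1550/1118) = 0.01082 and √(0.6410×0.3590/833) = 0.01662.
Because the samples are independent, SE_diff = √(0.01082² + 0.01662²) = 0.01983.
Using z* = 2.326 for 98%, ME = 2.326 × 0.01983 = 0.04612.
p̂₁ − p̂₂ = 0.2040; interval 0.2040 ± 0.04612 gives (0.1579, 0.2501).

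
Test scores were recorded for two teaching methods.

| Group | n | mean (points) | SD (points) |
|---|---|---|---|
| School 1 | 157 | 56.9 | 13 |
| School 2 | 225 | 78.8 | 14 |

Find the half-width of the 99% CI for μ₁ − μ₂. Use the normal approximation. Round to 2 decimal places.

SE₁ = s₁/√n₁ = 13/√157 = 1.0375; SE₂ = 14/√225 = 0.9333.
Independent samples, unequal variances: SE_diff = √(SE₁² + SE₂²) = √(1.07640625 + 0.87104889) = 1.3955.
z* = 2.576, so margin of error = 2.576 × 1.3955 = 3.5948.

3.59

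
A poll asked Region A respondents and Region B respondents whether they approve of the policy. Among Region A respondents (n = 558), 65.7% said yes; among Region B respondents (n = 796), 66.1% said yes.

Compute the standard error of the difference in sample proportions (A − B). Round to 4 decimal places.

SE₁ = √(p̂₁(1−p̂₁)/n₁) = √(0.6570·0.3430/558) = 0.02010; SE₂ = √(0.6610·0.3390/796) = 0.01678.
Independent samples: SE of the difference = √(SE₁² + SE₂²) = √(0.00040401 + 0.0002815684) = 0.02618.

0.0262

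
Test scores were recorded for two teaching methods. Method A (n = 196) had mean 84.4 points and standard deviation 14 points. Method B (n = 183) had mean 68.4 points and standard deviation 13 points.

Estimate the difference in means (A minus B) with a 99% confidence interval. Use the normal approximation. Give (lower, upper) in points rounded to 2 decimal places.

SE₁ = s₁/√n₁ = 14/√196 = 1.0000; SE₂ = 13/√183 = 0.9610.
Independent samples, unequal variances: SE_diff = √(SE₁² + SE₂²) = √(1.0 + 0.923521) = 1.3869.
z* = 2.576, so margin of error = 2.576 × 1.3869 = 3.5727.
Difference in means = 84.4 − 68.4 = 16.0000.
16.0000 ± 3.5727 → (12.43, 19.57).

(12.43, 19.57)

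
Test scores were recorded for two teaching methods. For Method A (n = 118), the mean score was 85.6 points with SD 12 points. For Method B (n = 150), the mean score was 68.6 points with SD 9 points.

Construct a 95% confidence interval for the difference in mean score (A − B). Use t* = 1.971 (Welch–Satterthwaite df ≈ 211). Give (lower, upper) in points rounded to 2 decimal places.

(14.38, 19.62)

Standard errors of each mean: 12/√118 = 1.1047 and 9/√150 = 0.7348.
SE(x̄₁ − x̄₂) = √(1.1047² + 0.7348²) = 1.3268 for independent samples with unequal variances.
With t* = 1.971, the margin is 1.971 × 1.3268 = 2.6151.
x̄₁ − x̄₂ = 85.6 − 68.6 = 17.0000; the interval is 17.0000 ± 2.6151 = (14.38, 19.62).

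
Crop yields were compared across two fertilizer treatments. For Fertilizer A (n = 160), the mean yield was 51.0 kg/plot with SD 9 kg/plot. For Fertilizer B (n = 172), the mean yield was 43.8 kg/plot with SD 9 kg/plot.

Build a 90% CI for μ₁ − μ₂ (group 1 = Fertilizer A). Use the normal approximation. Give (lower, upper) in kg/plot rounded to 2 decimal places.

(5.57, 8.83)

Standard errors of each mean: 9/√160 = 0.7115 and 9/√172 = 0.6862.
SE(x̄₁ − x̄₂) = √(0.7115² + 0.6862²) = 0.9885 for independent samples with unequal variances.
With z* = 1.645, the margin is 1.645 × 0.9885 = 1.6261.
x̄₁ − x̄₂ = 51.0 − 43.8 = 7.2000; the interval is 7.2000 ± 1.6261 = (5.57, 8.83).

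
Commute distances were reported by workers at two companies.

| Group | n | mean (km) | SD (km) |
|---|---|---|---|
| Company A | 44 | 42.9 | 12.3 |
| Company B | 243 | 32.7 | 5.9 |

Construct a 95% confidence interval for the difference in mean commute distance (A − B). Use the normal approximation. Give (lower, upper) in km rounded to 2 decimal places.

Standard errors of each mean: 12.3/√44 = 1.8543 and 5.9/√243 = 0.3785.
SE(x̄₁ − x̄₂) = √(1.8543² + 0.3785²) = 1.8925 for independent samples with unequal variances.
With z* = 1.960, the margin is 1.960 × 1.8925 = 3.7093.
x̄₁ − x̄₂ = 42.9 − 32.7 = 10.2000; the interval is 10.2000 ± 3.7093 = (6.49, 13.91).

(6.49, 13.91)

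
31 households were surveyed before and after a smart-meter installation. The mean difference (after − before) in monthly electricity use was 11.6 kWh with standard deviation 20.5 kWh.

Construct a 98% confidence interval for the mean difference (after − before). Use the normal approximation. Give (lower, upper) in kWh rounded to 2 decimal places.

This is a matched-pairs design, so SE = s_d/√n = 20.5/√31 = 3.6819.
Margin = 2.326 × 3.6819 = 8.5641; the interval is 11.6 ± 8.5641 = (3.04, 20.16).

(3.04, 20.16)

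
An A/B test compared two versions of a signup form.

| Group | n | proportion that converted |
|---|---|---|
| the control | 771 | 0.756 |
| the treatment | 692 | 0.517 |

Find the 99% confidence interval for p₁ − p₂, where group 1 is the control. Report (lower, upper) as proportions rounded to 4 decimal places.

Each SE is √(p̂(1−p̂)/n): √(0.7560·0.2440/771) = 0.01547 and √(0.5170·0.4830/692) = 0.01900.
SE(p̂₁ − p̂₂) = √(SE₁² + SE₂²) = √(0.0002393209 + 0.000361) = 0.02450, since the two samples are independent.
At 99% confidence z* = 2.576; margin = 2.576 × 0.02450 = 0.06311.
The difference is 0.7560 − 0.5170 = 0.2390, so the interval is 0.2390 ± 0.06311 = (0.1759, 0.3021).

(0.1759, 0.3021)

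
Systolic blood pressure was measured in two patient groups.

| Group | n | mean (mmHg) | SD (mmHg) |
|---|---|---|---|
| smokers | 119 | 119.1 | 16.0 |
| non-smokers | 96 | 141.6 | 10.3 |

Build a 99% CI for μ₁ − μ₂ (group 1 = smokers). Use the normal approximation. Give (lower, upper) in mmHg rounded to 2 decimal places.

(-27.15, -17.85)

Per-group SEs: s₁/√n₁ = 16.0/√119 = 1.4667, s₂/√n₂ = 10.3/√96 = 1.0512.
Unpooled SE of the difference: √(2.15120889 + 1.10502144) = 1.8045.
Margin of error = z* · SE = 2.576 × 1.8045 = 4.6484.
x̄₁ − x̄₂ = 119.1 − 141.6 = -22.5000.
CI: -22.5000 ± 4.6484 = (-27.15, -17.85).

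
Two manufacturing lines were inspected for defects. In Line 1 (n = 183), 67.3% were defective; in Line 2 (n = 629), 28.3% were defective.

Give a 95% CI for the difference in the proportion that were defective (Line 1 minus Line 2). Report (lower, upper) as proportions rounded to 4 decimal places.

SE₁ = √(p̂₁(1−p̂₁)/n₁) = √(0.6730·0.3270/183) = 0.03468; SE₂ = √(0.2830·0.7170/629) = 0.01796.
Independent samples: SE of the difference = √(SE₁² + SE₂²) = √(0.0012027024 + 0.0003225616) = 0.03905.
z* for 95% confidence is 1.960, so the margin of error is 1.960 × 0.03905 = 0.07654.
Point estimate p̂₁ − p̂₂ = 0.6730 − 0.2830 = 0.3900.
0.3900 ± 0.07654 → (0.3135, 0.4665).

(0.3135, 0.4665)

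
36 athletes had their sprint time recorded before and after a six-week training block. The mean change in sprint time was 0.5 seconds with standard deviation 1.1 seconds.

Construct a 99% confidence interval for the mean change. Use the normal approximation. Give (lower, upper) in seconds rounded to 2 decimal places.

(0.03, 0.97)

Paired design: SE = s_d/√n = 1.1/√36 = 0.1833.
z* = 2.576; margin of error = 2.576 × 0.1833 = 0.4722.
0.5 ± 0.4722 → (0.03, 0.97).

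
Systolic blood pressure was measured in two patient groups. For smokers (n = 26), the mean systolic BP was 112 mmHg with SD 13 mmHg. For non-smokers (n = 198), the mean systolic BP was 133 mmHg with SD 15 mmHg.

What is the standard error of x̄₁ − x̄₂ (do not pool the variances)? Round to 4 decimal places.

Standard errors of each mean: 13/√26 = 2.5495 and 15/√198 = 1.0660.
SE(x̄₁ − x̄₂) = √(2.5495² + 1.0660²) = 2.7634 for independent samples with unequal variances.

2.7634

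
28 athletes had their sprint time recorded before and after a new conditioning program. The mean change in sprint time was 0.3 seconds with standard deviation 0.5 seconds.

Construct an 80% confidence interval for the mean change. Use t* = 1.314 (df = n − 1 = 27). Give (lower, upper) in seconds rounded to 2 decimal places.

Paired design: SE = s_d/√n = 0.5/√28 = 0.0945.
t* = 1.314; margin of error = 1.314 × 0.0945 = 0.1242.
0.3 ± 0.1242 → (0.18, 0.42).

(0.18, 0.42)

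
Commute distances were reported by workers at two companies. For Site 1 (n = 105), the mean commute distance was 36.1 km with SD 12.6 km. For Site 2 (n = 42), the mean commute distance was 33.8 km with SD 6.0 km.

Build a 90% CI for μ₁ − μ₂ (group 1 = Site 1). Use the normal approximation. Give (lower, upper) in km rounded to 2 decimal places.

Per-group SEs: s₁/√n₁ = 12.6/√105 = 1.2296, s₂/√n₂ = 6.0/√42 = 0.9258.
Unpooled SE of the difference: √(1.51191616 + 0.85710564) = 1.5392.
Margin of error = z* · SE = 1.645 × 1.5392 = 2.5320.
x̄₁ − x̄₂ = 36.1 − 33.8 = 2.3000.
CI: 2.3000 ± 2.5320 = (-0.23, 4.83).

(-0.23, 4.83)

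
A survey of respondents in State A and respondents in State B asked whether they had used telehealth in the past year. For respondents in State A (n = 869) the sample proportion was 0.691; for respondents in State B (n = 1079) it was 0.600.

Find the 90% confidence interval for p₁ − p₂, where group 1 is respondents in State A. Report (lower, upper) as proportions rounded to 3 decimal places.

(0.055, 0.127)

Each SE is √(p̂(1−p̂)/n): √(0.6910·0.3090/869) = 0.01568 and √(0.6000·0.4000/1079) = 0.01491.
SE(p̂₁ − p̂₂) = √(SE₁² + SE₂²) = √(0.0002458624 + 0.0002223081) = 0.02164, since the two samples are independent.
At 90% confidence z* = 1.645; margin = 1.645 × 0.02164 = 0.03560.
The difference is 0.6910 − 0.6000 = 0.0910, so the interval is 0.0910 ± 0.03560 = (0.055, 0.127).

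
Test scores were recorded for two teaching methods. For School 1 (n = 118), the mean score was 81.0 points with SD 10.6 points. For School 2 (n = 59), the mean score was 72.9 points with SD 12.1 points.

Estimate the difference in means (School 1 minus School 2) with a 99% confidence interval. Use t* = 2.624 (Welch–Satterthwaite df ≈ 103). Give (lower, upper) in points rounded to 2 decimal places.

Per-group SEs: s₁/√n₁ = 10.6/√118 = 0.9758, s₂/√n₂ = 12.1/√59 = 1.5753.
Unpooled SE of the difference: √(0.95218564 + 2.48157009) = 1.8530.
Margin of error = t* · SE = 2.624 × 1.8530 = 4.8623.
x̄₁ − x̄₂ = 81.0 − 72.9 = 8.1000.
CI: 8.1000 ± 4.8623 = (3.24, 12.96).

(3.24, 12.96)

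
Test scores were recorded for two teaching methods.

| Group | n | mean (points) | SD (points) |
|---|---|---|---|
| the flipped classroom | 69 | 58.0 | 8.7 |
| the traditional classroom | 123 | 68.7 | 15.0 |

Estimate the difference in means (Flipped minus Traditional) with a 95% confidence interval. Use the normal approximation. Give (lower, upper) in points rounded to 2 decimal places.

(-14.05, -7.35)

Standard errors of each mean: 8.7/√69 = 1.0474 and 15.0/√123 = 1.3525.
SE(x̄₁ − x̄₂) = √(1.0474² + 1.3525²) = 1.7106 for independent samples with unequal variances.
With z* = 1.960, the margin is 1.960 × 1.7106 = 3.3528.
x̄₁ − x̄₂ = 58.0 − 68.7 = -10.7000; the interval is -10.7000 ± 3.3528 = (-14.05, -7.35).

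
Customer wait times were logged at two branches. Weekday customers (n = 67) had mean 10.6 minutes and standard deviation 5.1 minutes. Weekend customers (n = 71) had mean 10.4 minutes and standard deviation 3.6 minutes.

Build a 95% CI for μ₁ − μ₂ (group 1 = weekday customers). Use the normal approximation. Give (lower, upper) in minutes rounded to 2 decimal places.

(-1.28, 1.68)

SE₁ = s₁/√n₁ = 5.1/√67 = 0.6231; SE₂ = 3.6/√71 = 0.4272.
Independent samples, unequal variances: SE_diff = √(SE₁² + SE₂²) = √(0.38825361 + 0.18249984) = 0.7555.
z* = 1.960, so margin of error = 1.960 × 0.7555 = 1.4808.
Difference in means = 10.6 − 10.4 = 0.2000.
0.2000 ± 1.4808 → (-1.28, 1.68).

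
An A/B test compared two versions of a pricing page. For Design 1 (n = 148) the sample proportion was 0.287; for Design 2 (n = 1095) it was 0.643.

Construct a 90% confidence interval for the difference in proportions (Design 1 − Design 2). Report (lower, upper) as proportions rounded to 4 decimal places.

Each SE is √(p̂(1−p̂)/n): √(0.2870·0.7130/148) = 0.03718 and √(0.6430·0.3570/1095) = 0.01448.
SE(p̂₁ − p̂₂) = √(SE₁² + SE₂²) = √(0.0013823524 + 0.0002096704) = 0.03990, since the two samples are independent.
At 90% confidence z* = 1.645; margin = 1.645 × 0.03990 = 0.06564.
The difference is 0.2870 − 0.6430 = -0.3560, so the interval is -0.3560 ± 0.06564 = (-0.4216, -0.2904).

(-0.4216, -0.2904)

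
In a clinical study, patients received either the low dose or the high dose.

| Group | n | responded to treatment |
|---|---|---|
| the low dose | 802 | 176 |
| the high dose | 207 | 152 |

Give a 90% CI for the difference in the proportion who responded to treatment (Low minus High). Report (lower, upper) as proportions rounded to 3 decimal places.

First, p̂₁ = 176/802 = 0.2195; p̂₂ = 152/207 = 0.7343.
The two standard errors are √(0.2195×0.7805/802) = 0.01462 and √(0.7343×0.2657/207) = 0.03070.
Because the samples are independent, SE_diff = √(0.01462² + 0.03070²) = 0.03400.
Using z* = 1.645 for 90%, ME = 1.645 × 0.03400 = 0.05593.
p̂₁ − p̂₂ = -0.5148; interval -0.5148 ± 0.05593 gives (-0.571, -0.459).

(-0.571, -0.459)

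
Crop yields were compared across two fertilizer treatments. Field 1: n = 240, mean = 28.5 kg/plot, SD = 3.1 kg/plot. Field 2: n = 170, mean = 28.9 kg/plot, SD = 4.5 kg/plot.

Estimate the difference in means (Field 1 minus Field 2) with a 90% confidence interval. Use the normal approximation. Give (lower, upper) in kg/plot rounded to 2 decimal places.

SE₁ = s₁/√n₁ = 3.1/√240 = 0.2001; SE₂ = 4.5/√170 = 0.3451.
Independent samples, unequal variances: SE_diff = √(SE₁² + SE₂²) = √(0.04004001 + 0.11909401) = 0.3989.
z* = 1.645, so margin of error = 1.645 × 0.3989 = 0.6562.
Difference in means = 28.5 − 28.9 = -0.4000.
-0.4000 ± 0.6562 → (-1.06, 0.26).

(-1.06, 0.26)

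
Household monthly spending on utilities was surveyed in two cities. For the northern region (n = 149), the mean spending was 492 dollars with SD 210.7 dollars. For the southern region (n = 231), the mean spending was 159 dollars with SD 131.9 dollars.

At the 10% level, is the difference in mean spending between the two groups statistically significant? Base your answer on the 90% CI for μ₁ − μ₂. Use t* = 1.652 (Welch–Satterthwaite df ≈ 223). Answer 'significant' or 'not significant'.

significant

Standard errors of each mean: 210.7/√149 = 17.2612 and 131.9/√231 = 8.6784.
SE(x̄₁ − x̄₂) = √(17.2612² + 8.6784²) = 19.3200 for independent samples with unequal variances.
With t* = 1.652, the margin is 1.652 × 19.3200 = 31.9166.
x̄₁ − x̄₂ = 492 − 159 = 333.0000; the interval is 333.0000 ± 31.9166 = (301.0834, 364.9166).
The interval (301.0834, 364.9166) does not contain 0, so the difference is significant.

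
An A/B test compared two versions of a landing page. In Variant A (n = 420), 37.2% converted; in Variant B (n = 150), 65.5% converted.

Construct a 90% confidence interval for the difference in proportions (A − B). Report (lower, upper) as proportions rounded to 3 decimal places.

The two standard errors are √(0.3720×0.6280/420) = 0.02358 and √(0.6550×0.3450/150) = 0.03881.
Because the samples are independent, SE_diff = √(0.02358² + 0.03881²) = 0.04541.
Using z* = 1.645 for 90%, ME = 1.645 × 0.04541 = 0.07470.
p̂₁ − p̂₂ = -0.2830; interval -0.2830 ± 0.07470 gives (-0.358, -0.208).

(-0.358, -0.208)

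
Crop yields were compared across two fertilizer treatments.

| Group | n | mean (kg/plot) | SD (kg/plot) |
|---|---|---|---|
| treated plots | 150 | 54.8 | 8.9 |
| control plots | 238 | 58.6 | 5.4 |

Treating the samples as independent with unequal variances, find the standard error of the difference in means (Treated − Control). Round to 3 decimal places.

0.807

SE₁ = s₁/√n₁ = 8.9/√150 = 0.7267; SE₂ = 5.4/√238 = 0.3500.
Independent samples, unequal variances: SE_diff = √(SE₁² + SE₂²) = √(0.52809289 + 0.1225) = 0.8066.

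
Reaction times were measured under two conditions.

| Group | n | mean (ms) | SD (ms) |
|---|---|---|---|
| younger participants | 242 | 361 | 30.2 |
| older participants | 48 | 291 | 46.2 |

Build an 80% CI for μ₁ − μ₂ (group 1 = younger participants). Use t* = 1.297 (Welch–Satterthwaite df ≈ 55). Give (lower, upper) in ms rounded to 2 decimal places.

(60.99, 79.01)

Standard errors of each mean: 30.2/√242 = 1.9413 and 46.2/√48 = 6.6684.
SE(x̄₁ − x̄₂) = √(1.9413² + 6.6684²) = 6.9452 for independent samples with unequal variances.
With t* = 1.297, the margin is 1.297 × 6.9452 = 9.0079.
x̄₁ − x̄₂ = 361 − 291 = 70.0000; the interval is 70.0000 ± 9.0079 = (60.99, 79.01).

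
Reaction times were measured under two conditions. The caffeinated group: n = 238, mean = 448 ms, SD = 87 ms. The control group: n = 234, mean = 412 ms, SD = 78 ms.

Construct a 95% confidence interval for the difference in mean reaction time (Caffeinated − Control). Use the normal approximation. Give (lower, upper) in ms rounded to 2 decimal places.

Per-group SEs: s₁/√n₁ = 87/√238 = 5.6394, s₂/√n₂ = 78/√234 = 5.0990.
Unpooled SE of the difference: √(31.80283236 + 25.999801) = 7.6028.
Margin of error = z* · SE = 1.960 × 7.6028 = 14.9015.
x̄₁ − x̄₂ = 448 − 412 = 36.0000.
CI: 36.0000 ± 14.9015 = (21.10, 50.90).

(21.10, 50.90)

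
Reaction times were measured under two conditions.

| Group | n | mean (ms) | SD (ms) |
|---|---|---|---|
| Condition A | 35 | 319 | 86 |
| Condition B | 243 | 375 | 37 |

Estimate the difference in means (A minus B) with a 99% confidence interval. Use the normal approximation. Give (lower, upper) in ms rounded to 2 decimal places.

(-93.94, -18.06)

Per-group SEs: s₁/√n₁ = 86/√35 = 14.5367, s₂/√n₂ = 37/√243 = 2.3736.
Unpooled SE of the difference: √(211.31564689 + 5.63397696) = 14.7292.
Margin of error = z* · SE = 2.576 × 14.7292 = 37.9424.
x̄₁ − x̄₂ = 319 − 375 = -56.0000.
CI: -56.0000 ± 37.9424 = (-93.94, -18.06).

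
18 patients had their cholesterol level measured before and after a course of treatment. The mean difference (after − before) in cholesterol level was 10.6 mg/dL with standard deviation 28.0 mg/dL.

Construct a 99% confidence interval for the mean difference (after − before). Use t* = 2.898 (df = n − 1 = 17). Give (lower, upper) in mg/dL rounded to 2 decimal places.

Paired design: SE = s_d/√n = 28.0/√18 = 6.5997.
t* = 2.898; margin of error = 2.898 × 6.5997 = 19.1259.
10.6 ± 19.1259 → (-8.53, 29.73).

(-8.53, 29.73)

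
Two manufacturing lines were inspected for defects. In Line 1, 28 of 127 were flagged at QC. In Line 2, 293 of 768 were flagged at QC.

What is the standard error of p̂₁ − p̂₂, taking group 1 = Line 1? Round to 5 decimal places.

First, p̂₁ = 28/127 = 0.2205; p̂₂ = 293/768 = 0.3815.
The two standard errors are √(0.2205×0.7795/127) = 0.03679 and √(0.3815×0.6185/768) = 0.01753.
Because the samples are independent, SE_diff = √(0.03679² + 0.01753²) = 0.04075.

0.04075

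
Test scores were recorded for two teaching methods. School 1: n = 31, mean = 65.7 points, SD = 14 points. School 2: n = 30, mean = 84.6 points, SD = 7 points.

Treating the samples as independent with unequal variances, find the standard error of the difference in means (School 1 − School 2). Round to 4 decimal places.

2.8206

Per-group SEs: s₁/√n₁ = 14/√31 = 2.5145, s₂/√n₂ = 7/√30 = 1.2780.
Unpooled SE of the difference: √(6.32271025 + 1.633284) = 2.8206.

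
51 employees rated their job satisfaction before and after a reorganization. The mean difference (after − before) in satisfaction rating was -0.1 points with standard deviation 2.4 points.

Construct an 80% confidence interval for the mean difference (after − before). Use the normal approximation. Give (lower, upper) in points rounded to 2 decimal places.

(-0.53, 0.33)

This is a matched-pairs design, so SE = s_d/√n = 2.4/√51 = 0.3361.
Margin = 1.282 × 0.3361 = 0.4309; the interval is -0.1 ± 0.4309 = (-0.53, 0.33).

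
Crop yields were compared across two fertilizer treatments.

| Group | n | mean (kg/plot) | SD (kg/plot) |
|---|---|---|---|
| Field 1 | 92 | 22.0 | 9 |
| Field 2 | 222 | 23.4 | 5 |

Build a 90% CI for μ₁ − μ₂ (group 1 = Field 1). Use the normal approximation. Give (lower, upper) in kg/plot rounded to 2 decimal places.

(-3.04, 0.24)

Standard errors of each mean: 9/√92 = 0.9383 and 5/√222 = 0.3356.
SE(x̄₁ − x̄₂) = √(0.9383² + 0.3356²) = 0.9965 for independent samples with unequal variances.
With z* = 1.645, the margin is 1.645 × 0.9965 = 1.6392.
x̄₁ − x̄₂ = 22.0 − 23.4 = -1.4000; the interval is -1.4000 ± 1.6392 = (-3.04, 0.24).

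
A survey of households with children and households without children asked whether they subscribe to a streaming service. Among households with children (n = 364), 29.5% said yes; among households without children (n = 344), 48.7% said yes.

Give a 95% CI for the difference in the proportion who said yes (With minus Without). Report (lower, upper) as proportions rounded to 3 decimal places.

(-0.263, -0.121)

SE₁ = √(p̂₁(1−p̂₁)/n₁) = √(0.2950·0.7050/364) = 0.02390; SE₂ = √(0.4870·0.5130/344) = 0.02695.
Independent samples: SE of the difference = √(SE₁² + SE₂²) = √(0.00057121 + 0.0007263025) = 0.03602.
z* for 95% confidence is 1.960, so the margin of error is 1.960 × 0.03602 = 0.07060.
Point estimate p̂₁ − p̂₂ = 0.2950 − 0.4870 = -0.1920.
-0.1920 ± 0.07060 → (-0.263, -0.121).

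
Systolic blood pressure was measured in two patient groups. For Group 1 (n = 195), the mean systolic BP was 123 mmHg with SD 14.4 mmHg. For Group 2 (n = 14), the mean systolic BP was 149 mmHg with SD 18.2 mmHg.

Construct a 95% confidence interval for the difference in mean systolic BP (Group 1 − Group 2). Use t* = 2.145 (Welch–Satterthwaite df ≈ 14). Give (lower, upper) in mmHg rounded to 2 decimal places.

Standard errors of each mean: 14.4/√195 = 1.0312 and 18.2/√14 = 4.8642.
SE(x̄₁ − x̄₂) = √(1.0312² + 4.8642²) = 4.9723 for independent samples with unequal variances.
With t* = 2.145, the margin is 2.145 × 4.9723 = 10.6656.
x̄₁ − x̄₂ = 123 − 149 = -26.0000; the interval is -26.0000 ± 10.6656 = (-36.67, -15.33).

(-36.67, -15.33)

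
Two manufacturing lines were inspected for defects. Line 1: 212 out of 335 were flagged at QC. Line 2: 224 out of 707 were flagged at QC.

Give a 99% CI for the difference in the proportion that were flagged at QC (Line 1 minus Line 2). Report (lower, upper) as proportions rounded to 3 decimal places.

(0.235, 0.397)

p̂₁ = 212/335 = 0.6328 and p̂₂ = 224/707 = 0.3168.
SE₁ = √(p̂₁(1−p̂₁)/n₁) = √(0.6328·0.3672/335) = 0.02634; SE₂ = √(0.3168·0.6832/707) = 0.01750.
Independent samples: SE of the difference = √(SE₁² + SE₂²) = √(0.0006937956 + 0.00030625) = 0.03162.
z* for 99% confidence is 2.576, so the margin of error is 2.576 × 0.03162 = 0.08145.
Point estimate p̂₁ − p̂₂ = 0.6328 − 0.3168 = 0.3160.
0.3160 ± 0.08145 → (0.235, 0.397).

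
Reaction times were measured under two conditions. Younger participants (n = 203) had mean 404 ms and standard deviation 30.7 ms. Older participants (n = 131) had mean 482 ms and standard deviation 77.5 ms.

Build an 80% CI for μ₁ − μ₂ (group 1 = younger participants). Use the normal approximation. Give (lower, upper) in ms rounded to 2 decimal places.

SE₁ = s₁/√n₁ = 30.7/√203 = 2.1547; SE₂ = 77.5/√131 = 6.7712.
Independent samples, unequal variances: SE_diff = √(SE₁² + SE₂²) = √(4.64273209 + 45.84914944) = 7.1058.
z* = 1.282, so margin of error = 1.282 × 7.1058 = 9.1096.
Difference in means = 404 − 482 = -78.0000.
-78.0000 ± 9.1096 → (-87.11, -68.89).

(-87.11, -68.89)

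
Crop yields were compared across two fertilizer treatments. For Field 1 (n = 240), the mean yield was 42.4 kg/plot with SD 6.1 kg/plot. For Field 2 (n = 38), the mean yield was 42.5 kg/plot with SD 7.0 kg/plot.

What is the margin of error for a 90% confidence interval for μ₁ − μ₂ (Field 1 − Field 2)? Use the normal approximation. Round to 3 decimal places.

1.977

SE₁ = s₁/√n₁ = 6.1/√240 = 0.3938; SE₂ = 7.0/√38 = 1.1355.
Independent samples, unequal variances: SE_diff = √(SE₁² + SE₂²) = √(0.15507844 + 1.28936025) = 1.2018.
z* = 1.645, so margin of error = 1.645 × 1.2018 = 1.9770.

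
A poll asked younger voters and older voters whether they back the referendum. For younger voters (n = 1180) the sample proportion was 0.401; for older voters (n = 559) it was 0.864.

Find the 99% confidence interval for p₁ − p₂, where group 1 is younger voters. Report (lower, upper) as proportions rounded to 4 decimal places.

SE₁ = √(p̂₁(1−p̂₁)/n₁) = √(0.4010·0.5990/1180) = 0.01427; SE₂ = √(0.8640·0.1360/559) = 0.01450.
Independent samples: SE of the difference = √(SE₁² + SE₂²) = √(0.0002036329 + 0.00021025) = 0.02034.
z* for 99% confidence is 2.576, so the margin of error is 2.576 × 0.02034 = 0.05240.
Point estimate p̂₁ − p̂₂ = 0.4010 − 0.8640 = -0.4630.
-0.4630 ± 0.05240 → (-0.5154, -0.4106).

(-0.5154, -0.4106)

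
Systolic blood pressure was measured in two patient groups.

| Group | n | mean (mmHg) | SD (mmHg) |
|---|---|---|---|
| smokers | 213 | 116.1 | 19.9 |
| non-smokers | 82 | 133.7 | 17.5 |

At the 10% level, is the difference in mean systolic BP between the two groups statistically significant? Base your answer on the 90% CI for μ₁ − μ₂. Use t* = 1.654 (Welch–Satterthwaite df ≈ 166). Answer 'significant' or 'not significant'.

Per-group SEs: s₁/√n₁ = 19.9/√213 = 1.3635, s₂/√n₂ = 17.5/√82 = 1.9326.
Unpooled SE of the difference: √(1.85913225 + 3.73494276) = 2.3652.
Margin of error = t* · SE = 1.654 × 2.3652 = 3.9120.
x̄₁ − x̄₂ = 116.1 − 133.7 = -17.6000.
CI: -17.6000 ± 3.9120 = (-21.5120, -13.6880).
The interval (-21.5120, -13.6880) does not contain 0, so the difference is significant.

significant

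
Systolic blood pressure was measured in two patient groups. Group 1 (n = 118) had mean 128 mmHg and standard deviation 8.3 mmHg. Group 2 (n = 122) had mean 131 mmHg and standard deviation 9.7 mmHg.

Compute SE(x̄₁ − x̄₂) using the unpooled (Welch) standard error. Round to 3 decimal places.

SE₁ = s₁/√n₁ = 8.3/√118 = 0.7641; SE₂ = 9.7/√122 = 0.8782.
Independent samples, unequal variances: SE_diff = √(SE₁² + SE₂²) = √(0.58384881 + 0.77123524) = 1.1641.

1.164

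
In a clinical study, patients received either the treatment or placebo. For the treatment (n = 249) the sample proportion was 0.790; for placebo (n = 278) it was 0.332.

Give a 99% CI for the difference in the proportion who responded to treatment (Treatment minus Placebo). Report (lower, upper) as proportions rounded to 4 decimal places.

The two standard errors are √(0.7900×0.2100/249) = 0.02581 and √(0.3320×0.6680/278) = 0.02824.
Because the samples are independent, SE_diff = √(0.02581² + 0.02824²) = 0.03826.
Using z* = 2.576 for 99%, ME = 2.576 × 0.03826 = 0.09856.
p̂₁ − p̂₂ = 0.4580; interval 0.4580 ± 0.09856 gives (0.3594, 0.5566).

(0.3594, 0.5566)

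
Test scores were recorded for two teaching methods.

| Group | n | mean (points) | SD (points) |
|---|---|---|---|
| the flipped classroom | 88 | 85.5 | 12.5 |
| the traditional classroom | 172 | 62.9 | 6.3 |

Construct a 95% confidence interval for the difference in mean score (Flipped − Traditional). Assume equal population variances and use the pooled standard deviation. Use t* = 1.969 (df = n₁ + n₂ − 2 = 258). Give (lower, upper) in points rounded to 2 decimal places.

Pooled variance s_p² = [87·12.5² + 171·6.3²] / (88+172−2) = 78.9951, so s_p = 8.8879.
SE_diff = s_p·√(1/n₁ + 1/n₂) = 8.8879·√(1/88 + 1/172) = 1.1649.
t* = 1.969; margin = 1.969 × 1.1649 = 2.2937.
Difference = 85.5 − 62.9 = 22.6000.
22.6000 ± 2.2937 → (20.31, 24.89).

(20.31, 24.89)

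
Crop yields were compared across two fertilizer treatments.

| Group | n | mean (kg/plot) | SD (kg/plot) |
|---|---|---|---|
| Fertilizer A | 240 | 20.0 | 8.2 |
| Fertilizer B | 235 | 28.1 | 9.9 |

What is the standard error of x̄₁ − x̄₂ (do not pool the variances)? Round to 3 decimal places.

0.835

SE₁ = s₁/√n₁ = 8.2/√240 = 0.5293; SE₂ = 9.9/√235 = 0.6458.
Independent samples, unequal variances: SE_diff = √(SE₁² + SE₂²) = √(0.28015849 + 0.41705764) = 0.8350.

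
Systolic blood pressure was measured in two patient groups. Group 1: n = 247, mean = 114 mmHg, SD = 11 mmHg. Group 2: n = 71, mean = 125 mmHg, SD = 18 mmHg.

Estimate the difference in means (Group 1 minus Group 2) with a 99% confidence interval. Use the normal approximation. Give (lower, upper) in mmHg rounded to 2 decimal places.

Per-group SEs: s₁/√n₁ = 11/√247 = 0.6999, s₂/√n₂ = 18/√71 = 2.1362.
Unpooled SE of the difference: √(0.48986001 + 4.56335044) = 2.2479.
Margin of error = z* · SE = 2.576 × 2.2479 = 5.7906.
x̄₁ − x̄₂ = 114 − 125 = -11.0000.
CI: -11.0000 ± 5.7906 = (-16.79, -5.21).

(-16.79, -5.21)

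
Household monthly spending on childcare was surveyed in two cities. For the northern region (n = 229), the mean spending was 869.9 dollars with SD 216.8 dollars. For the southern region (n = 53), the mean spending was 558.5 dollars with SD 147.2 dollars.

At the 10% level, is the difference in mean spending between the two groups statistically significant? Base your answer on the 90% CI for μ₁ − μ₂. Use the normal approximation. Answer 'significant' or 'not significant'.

significant

Per-group SEs: s₁/√n₁ = 216.8/√229 = 14.3265, s₂/√n₂ = 147.2/√53 = 20.2195.
Unpooled SE of the difference: √(205.24860225 + 408.82818025) = 24.7806.
Margin of error = z* · SE = 1.645 × 24.7806 = 40.7641.
x̄₁ − x̄₂ = 869.9 − 558.5 = 311.4000.
CI: 311.4000 ± 40.7641 = (270.6359, 352.1641).
The interval (270.6359, 352.1641) does not contain 0, so the difference is significant.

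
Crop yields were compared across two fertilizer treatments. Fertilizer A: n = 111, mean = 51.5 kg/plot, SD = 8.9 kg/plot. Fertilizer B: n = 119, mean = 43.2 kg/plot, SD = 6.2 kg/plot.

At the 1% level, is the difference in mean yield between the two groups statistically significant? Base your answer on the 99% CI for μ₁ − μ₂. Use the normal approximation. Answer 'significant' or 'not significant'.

significant

Per-group SEs: s₁/√n₁ = 8.9/√111 = 0.8448, s₂/√n₂ = 6.2/√119 = 0.5684.
Unpooled SE of the difference: √(0.71368704 + 0.32307856) = 1.0182.
Margin of error = z* · SE = 2.576 × 1.0182 = 2.6229.
x̄₁ − x̄₂ = 51.5 − 43.2 = 8.3000.
CI: 8.3000 ± 2.6229 = (5.6771, 10.9229).
The interval (5.6771, 10.9229) does not contain 0, so the difference is significant.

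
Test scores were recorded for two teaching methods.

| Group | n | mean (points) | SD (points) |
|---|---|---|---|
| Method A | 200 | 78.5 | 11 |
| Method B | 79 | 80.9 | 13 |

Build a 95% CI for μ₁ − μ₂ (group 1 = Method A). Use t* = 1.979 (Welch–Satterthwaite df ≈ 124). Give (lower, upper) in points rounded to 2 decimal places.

(-5.68, 0.88)

Standard errors of each mean: 11/√200 = 0.7778 and 13/√79 = 1.4626.
SE(x̄₁ − x̄₂) = √(0.7778² + 1.4626²) = 1.6566 for independent samples with unequal variances.
With t* = 1.979, the margin is 1.979 × 1.6566 = 3.2784.
x̄₁ − x̄₂ = 78.5 − 80.9 = -2.4000; the interval is -2.4000 ± 3.2784 = (-5.68, 0.88).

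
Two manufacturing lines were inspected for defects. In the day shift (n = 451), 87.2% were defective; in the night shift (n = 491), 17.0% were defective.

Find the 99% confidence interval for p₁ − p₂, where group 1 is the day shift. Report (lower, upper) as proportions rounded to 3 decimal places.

(0.642, 0.762)

The two standard errors are √(0.8720×0.1280/451) = 0.01573 and √(0.1700×0.8300/491) = 0.01695.
Because the samples are independent, SE_diff = √(0.01573² + 0.01695²) = 0.02312.
Using z* = 2.576 for 99%, ME = 2.576 × 0.02312 = 0.05956.
p̂₁ − p̂₂ = 0.7020; interval 0.7020 ± 0.05956 gives (0.642, 0.762).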